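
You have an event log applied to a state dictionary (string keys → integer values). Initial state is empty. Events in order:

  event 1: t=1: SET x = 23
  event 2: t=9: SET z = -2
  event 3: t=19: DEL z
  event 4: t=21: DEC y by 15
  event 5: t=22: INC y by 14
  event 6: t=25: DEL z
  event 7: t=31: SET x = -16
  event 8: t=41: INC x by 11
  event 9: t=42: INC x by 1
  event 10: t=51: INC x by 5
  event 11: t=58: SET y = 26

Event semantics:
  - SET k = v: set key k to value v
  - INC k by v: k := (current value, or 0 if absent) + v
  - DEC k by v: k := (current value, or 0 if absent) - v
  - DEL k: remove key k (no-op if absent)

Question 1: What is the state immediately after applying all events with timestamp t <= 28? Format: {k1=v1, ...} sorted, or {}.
Answer: {x=23, y=-1}

Derivation:
Apply events with t <= 28 (6 events):
  after event 1 (t=1: SET x = 23): {x=23}
  after event 2 (t=9: SET z = -2): {x=23, z=-2}
  after event 3 (t=19: DEL z): {x=23}
  after event 4 (t=21: DEC y by 15): {x=23, y=-15}
  after event 5 (t=22: INC y by 14): {x=23, y=-1}
  after event 6 (t=25: DEL z): {x=23, y=-1}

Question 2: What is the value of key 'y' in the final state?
Track key 'y' through all 11 events:
  event 1 (t=1: SET x = 23): y unchanged
  event 2 (t=9: SET z = -2): y unchanged
  event 3 (t=19: DEL z): y unchanged
  event 4 (t=21: DEC y by 15): y (absent) -> -15
  event 5 (t=22: INC y by 14): y -15 -> -1
  event 6 (t=25: DEL z): y unchanged
  event 7 (t=31: SET x = -16): y unchanged
  event 8 (t=41: INC x by 11): y unchanged
  event 9 (t=42: INC x by 1): y unchanged
  event 10 (t=51: INC x by 5): y unchanged
  event 11 (t=58: SET y = 26): y -1 -> 26
Final: y = 26

Answer: 26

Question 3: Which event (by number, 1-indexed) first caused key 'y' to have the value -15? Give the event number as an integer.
Answer: 4

Derivation:
Looking for first event where y becomes -15:
  event 4: y (absent) -> -15  <-- first match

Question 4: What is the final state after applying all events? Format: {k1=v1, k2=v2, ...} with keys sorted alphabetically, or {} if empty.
  after event 1 (t=1: SET x = 23): {x=23}
  after event 2 (t=9: SET z = -2): {x=23, z=-2}
  after event 3 (t=19: DEL z): {x=23}
  after event 4 (t=21: DEC y by 15): {x=23, y=-15}
  after event 5 (t=22: INC y by 14): {x=23, y=-1}
  after event 6 (t=25: DEL z): {x=23, y=-1}
  after event 7 (t=31: SET x = -16): {x=-16, y=-1}
  after event 8 (t=41: INC x by 11): {x=-5, y=-1}
  after event 9 (t=42: INC x by 1): {x=-4, y=-1}
  after event 10 (t=51: INC x by 5): {x=1, y=-1}
  after event 11 (t=58: SET y = 26): {x=1, y=26}

Answer: {x=1, y=26}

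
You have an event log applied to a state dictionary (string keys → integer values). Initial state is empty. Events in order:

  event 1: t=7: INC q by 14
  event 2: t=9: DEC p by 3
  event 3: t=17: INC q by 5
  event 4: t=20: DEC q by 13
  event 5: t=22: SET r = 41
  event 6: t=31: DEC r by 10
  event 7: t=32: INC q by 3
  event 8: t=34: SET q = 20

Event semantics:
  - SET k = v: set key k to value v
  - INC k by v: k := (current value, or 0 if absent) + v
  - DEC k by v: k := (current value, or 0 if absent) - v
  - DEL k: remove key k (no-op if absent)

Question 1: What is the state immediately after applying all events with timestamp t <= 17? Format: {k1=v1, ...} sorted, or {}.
Answer: {p=-3, q=19}

Derivation:
Apply events with t <= 17 (3 events):
  after event 1 (t=7: INC q by 14): {q=14}
  after event 2 (t=9: DEC p by 3): {p=-3, q=14}
  after event 3 (t=17: INC q by 5): {p=-3, q=19}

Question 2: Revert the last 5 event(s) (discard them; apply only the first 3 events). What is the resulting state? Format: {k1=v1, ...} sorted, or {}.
Keep first 3 events (discard last 5):
  after event 1 (t=7: INC q by 14): {q=14}
  after event 2 (t=9: DEC p by 3): {p=-3, q=14}
  after event 3 (t=17: INC q by 5): {p=-3, q=19}

Answer: {p=-3, q=19}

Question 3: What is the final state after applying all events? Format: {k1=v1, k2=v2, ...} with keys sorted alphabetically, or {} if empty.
  after event 1 (t=7: INC q by 14): {q=14}
  after event 2 (t=9: DEC p by 3): {p=-3, q=14}
  after event 3 (t=17: INC q by 5): {p=-3, q=19}
  after event 4 (t=20: DEC q by 13): {p=-3, q=6}
  after event 5 (t=22: SET r = 41): {p=-3, q=6, r=41}
  after event 6 (t=31: DEC r by 10): {p=-3, q=6, r=31}
  after event 7 (t=32: INC q by 3): {p=-3, q=9, r=31}
  after event 8 (t=34: SET q = 20): {p=-3, q=20, r=31}

Answer: {p=-3, q=20, r=31}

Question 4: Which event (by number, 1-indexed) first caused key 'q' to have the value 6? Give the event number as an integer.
Answer: 4

Derivation:
Looking for first event where q becomes 6:
  event 1: q = 14
  event 2: q = 14
  event 3: q = 19
  event 4: q 19 -> 6  <-- first match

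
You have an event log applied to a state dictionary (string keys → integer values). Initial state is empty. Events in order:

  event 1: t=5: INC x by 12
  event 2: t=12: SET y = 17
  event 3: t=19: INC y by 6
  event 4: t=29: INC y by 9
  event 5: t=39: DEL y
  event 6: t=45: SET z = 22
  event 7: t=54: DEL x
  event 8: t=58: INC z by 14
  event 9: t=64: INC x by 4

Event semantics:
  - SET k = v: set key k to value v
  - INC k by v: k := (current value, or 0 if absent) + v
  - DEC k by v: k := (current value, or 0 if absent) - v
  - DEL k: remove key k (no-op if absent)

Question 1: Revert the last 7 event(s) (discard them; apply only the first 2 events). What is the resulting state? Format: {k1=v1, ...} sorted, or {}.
Answer: {x=12, y=17}

Derivation:
Keep first 2 events (discard last 7):
  after event 1 (t=5: INC x by 12): {x=12}
  after event 2 (t=12: SET y = 17): {x=12, y=17}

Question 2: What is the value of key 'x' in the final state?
Answer: 4

Derivation:
Track key 'x' through all 9 events:
  event 1 (t=5: INC x by 12): x (absent) -> 12
  event 2 (t=12: SET y = 17): x unchanged
  event 3 (t=19: INC y by 6): x unchanged
  event 4 (t=29: INC y by 9): x unchanged
  event 5 (t=39: DEL y): x unchanged
  event 6 (t=45: SET z = 22): x unchanged
  event 7 (t=54: DEL x): x 12 -> (absent)
  event 8 (t=58: INC z by 14): x unchanged
  event 9 (t=64: INC x by 4): x (absent) -> 4
Final: x = 4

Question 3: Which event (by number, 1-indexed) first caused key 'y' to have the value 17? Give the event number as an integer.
Answer: 2

Derivation:
Looking for first event where y becomes 17:
  event 2: y (absent) -> 17  <-- first match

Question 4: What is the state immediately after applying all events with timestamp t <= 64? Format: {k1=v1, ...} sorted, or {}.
Apply events with t <= 64 (9 events):
  after event 1 (t=5: INC x by 12): {x=12}
  after event 2 (t=12: SET y = 17): {x=12, y=17}
  after event 3 (t=19: INC y by 6): {x=12, y=23}
  after event 4 (t=29: INC y by 9): {x=12, y=32}
  after event 5 (t=39: DEL y): {x=12}
  after event 6 (t=45: SET z = 22): {x=12, z=22}
  after event 7 (t=54: DEL x): {z=22}
  after event 8 (t=58: INC z by 14): {z=36}
  after event 9 (t=64: INC x by 4): {x=4, z=36}

Answer: {x=4, z=36}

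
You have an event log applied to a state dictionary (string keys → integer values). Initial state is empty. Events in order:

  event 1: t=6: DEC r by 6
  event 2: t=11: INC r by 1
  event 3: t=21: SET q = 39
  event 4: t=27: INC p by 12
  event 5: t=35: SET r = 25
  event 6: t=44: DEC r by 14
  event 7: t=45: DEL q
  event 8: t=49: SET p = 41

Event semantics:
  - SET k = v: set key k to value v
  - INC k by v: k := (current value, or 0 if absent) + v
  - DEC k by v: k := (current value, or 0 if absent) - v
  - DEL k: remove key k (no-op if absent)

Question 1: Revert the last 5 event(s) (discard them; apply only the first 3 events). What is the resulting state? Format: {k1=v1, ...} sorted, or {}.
Keep first 3 events (discard last 5):
  after event 1 (t=6: DEC r by 6): {r=-6}
  after event 2 (t=11: INC r by 1): {r=-5}
  after event 3 (t=21: SET q = 39): {q=39, r=-5}

Answer: {q=39, r=-5}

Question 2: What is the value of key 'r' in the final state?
Answer: 11

Derivation:
Track key 'r' through all 8 events:
  event 1 (t=6: DEC r by 6): r (absent) -> -6
  event 2 (t=11: INC r by 1): r -6 -> -5
  event 3 (t=21: SET q = 39): r unchanged
  event 4 (t=27: INC p by 12): r unchanged
  event 5 (t=35: SET r = 25): r -5 -> 25
  event 6 (t=44: DEC r by 14): r 25 -> 11
  event 7 (t=45: DEL q): r unchanged
  event 8 (t=49: SET p = 41): r unchanged
Final: r = 11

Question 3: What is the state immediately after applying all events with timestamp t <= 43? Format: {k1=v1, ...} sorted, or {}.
Apply events with t <= 43 (5 events):
  after event 1 (t=6: DEC r by 6): {r=-6}
  after event 2 (t=11: INC r by 1): {r=-5}
  after event 3 (t=21: SET q = 39): {q=39, r=-5}
  after event 4 (t=27: INC p by 12): {p=12, q=39, r=-5}
  after event 5 (t=35: SET r = 25): {p=12, q=39, r=25}

Answer: {p=12, q=39, r=25}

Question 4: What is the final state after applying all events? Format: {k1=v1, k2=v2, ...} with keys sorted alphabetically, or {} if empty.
  after event 1 (t=6: DEC r by 6): {r=-6}
  after event 2 (t=11: INC r by 1): {r=-5}
  after event 3 (t=21: SET q = 39): {q=39, r=-5}
  after event 4 (t=27: INC p by 12): {p=12, q=39, r=-5}
  after event 5 (t=35: SET r = 25): {p=12, q=39, r=25}
  after event 6 (t=44: DEC r by 14): {p=12, q=39, r=11}
  after event 7 (t=45: DEL q): {p=12, r=11}
  after event 8 (t=49: SET p = 41): {p=41, r=11}

Answer: {p=41, r=11}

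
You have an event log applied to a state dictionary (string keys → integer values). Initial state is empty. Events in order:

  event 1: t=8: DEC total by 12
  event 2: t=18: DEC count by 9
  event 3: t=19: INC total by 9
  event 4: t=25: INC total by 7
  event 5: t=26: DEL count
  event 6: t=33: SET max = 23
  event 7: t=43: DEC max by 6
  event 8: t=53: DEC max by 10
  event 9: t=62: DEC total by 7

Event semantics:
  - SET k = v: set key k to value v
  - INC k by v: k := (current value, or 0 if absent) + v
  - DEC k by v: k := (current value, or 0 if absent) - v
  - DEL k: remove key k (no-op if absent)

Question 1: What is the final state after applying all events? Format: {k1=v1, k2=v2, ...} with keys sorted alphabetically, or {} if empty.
  after event 1 (t=8: DEC total by 12): {total=-12}
  after event 2 (t=18: DEC count by 9): {count=-9, total=-12}
  after event 3 (t=19: INC total by 9): {count=-9, total=-3}
  after event 4 (t=25: INC total by 7): {count=-9, total=4}
  after event 5 (t=26: DEL count): {total=4}
  after event 6 (t=33: SET max = 23): {max=23, total=4}
  after event 7 (t=43: DEC max by 6): {max=17, total=4}
  after event 8 (t=53: DEC max by 10): {max=7, total=4}
  after event 9 (t=62: DEC total by 7): {max=7, total=-3}

Answer: {max=7, total=-3}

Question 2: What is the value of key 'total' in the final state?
Answer: -3

Derivation:
Track key 'total' through all 9 events:
  event 1 (t=8: DEC total by 12): total (absent) -> -12
  event 2 (t=18: DEC count by 9): total unchanged
  event 3 (t=19: INC total by 9): total -12 -> -3
  event 4 (t=25: INC total by 7): total -3 -> 4
  event 5 (t=26: DEL count): total unchanged
  event 6 (t=33: SET max = 23): total unchanged
  event 7 (t=43: DEC max by 6): total unchanged
  event 8 (t=53: DEC max by 10): total unchanged
  event 9 (t=62: DEC total by 7): total 4 -> -3
Final: total = -3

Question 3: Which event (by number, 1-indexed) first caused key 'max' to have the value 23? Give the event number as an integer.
Answer: 6

Derivation:
Looking for first event where max becomes 23:
  event 6: max (absent) -> 23  <-- first match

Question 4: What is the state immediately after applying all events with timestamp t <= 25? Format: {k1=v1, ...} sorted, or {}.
Answer: {count=-9, total=4}

Derivation:
Apply events with t <= 25 (4 events):
  after event 1 (t=8: DEC total by 12): {total=-12}
  after event 2 (t=18: DEC count by 9): {count=-9, total=-12}
  after event 3 (t=19: INC total by 9): {count=-9, total=-3}
  after event 4 (t=25: INC total by 7): {count=-9, total=4}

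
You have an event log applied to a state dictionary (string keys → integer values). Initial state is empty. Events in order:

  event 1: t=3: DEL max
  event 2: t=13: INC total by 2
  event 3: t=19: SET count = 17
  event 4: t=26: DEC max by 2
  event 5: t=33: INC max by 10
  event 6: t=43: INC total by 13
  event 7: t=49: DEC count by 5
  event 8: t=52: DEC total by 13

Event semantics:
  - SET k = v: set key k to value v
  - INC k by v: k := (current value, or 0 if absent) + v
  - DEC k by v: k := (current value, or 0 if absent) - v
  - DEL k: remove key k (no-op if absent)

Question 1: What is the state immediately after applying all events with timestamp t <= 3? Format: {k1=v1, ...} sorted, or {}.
Apply events with t <= 3 (1 events):
  after event 1 (t=3: DEL max): {}

Answer: {}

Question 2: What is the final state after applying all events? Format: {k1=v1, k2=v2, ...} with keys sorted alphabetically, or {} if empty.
Answer: {count=12, max=8, total=2}

Derivation:
  after event 1 (t=3: DEL max): {}
  after event 2 (t=13: INC total by 2): {total=2}
  after event 3 (t=19: SET count = 17): {count=17, total=2}
  after event 4 (t=26: DEC max by 2): {count=17, max=-2, total=2}
  after event 5 (t=33: INC max by 10): {count=17, max=8, total=2}
  after event 6 (t=43: INC total by 13): {count=17, max=8, total=15}
  after event 7 (t=49: DEC count by 5): {count=12, max=8, total=15}
  after event 8 (t=52: DEC total by 13): {count=12, max=8, total=2}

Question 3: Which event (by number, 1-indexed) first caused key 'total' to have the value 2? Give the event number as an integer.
Answer: 2

Derivation:
Looking for first event where total becomes 2:
  event 2: total (absent) -> 2  <-- first match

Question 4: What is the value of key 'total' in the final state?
Answer: 2

Derivation:
Track key 'total' through all 8 events:
  event 1 (t=3: DEL max): total unchanged
  event 2 (t=13: INC total by 2): total (absent) -> 2
  event 3 (t=19: SET count = 17): total unchanged
  event 4 (t=26: DEC max by 2): total unchanged
  event 5 (t=33: INC max by 10): total unchanged
  event 6 (t=43: INC total by 13): total 2 -> 15
  event 7 (t=49: DEC count by 5): total unchanged
  event 8 (t=52: DEC total by 13): total 15 -> 2
Final: total = 2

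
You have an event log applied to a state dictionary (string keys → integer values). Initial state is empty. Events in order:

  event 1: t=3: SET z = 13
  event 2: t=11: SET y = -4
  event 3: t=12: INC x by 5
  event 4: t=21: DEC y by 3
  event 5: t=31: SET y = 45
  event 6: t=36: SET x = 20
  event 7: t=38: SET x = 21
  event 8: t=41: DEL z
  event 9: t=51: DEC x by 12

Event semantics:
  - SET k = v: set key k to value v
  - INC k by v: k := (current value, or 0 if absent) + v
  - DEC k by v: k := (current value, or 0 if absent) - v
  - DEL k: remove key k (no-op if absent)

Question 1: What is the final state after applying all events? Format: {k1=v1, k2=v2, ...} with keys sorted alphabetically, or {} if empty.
Answer: {x=9, y=45}

Derivation:
  after event 1 (t=3: SET z = 13): {z=13}
  after event 2 (t=11: SET y = -4): {y=-4, z=13}
  after event 3 (t=12: INC x by 5): {x=5, y=-4, z=13}
  after event 4 (t=21: DEC y by 3): {x=5, y=-7, z=13}
  after event 5 (t=31: SET y = 45): {x=5, y=45, z=13}
  after event 6 (t=36: SET x = 20): {x=20, y=45, z=13}
  after event 7 (t=38: SET x = 21): {x=21, y=45, z=13}
  after event 8 (t=41: DEL z): {x=21, y=45}
  after event 9 (t=51: DEC x by 12): {x=9, y=45}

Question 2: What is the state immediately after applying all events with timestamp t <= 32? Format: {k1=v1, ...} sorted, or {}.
Apply events with t <= 32 (5 events):
  after event 1 (t=3: SET z = 13): {z=13}
  after event 2 (t=11: SET y = -4): {y=-4, z=13}
  after event 3 (t=12: INC x by 5): {x=5, y=-4, z=13}
  after event 4 (t=21: DEC y by 3): {x=5, y=-7, z=13}
  after event 5 (t=31: SET y = 45): {x=5, y=45, z=13}

Answer: {x=5, y=45, z=13}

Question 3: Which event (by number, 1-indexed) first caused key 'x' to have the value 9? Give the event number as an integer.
Answer: 9

Derivation:
Looking for first event where x becomes 9:
  event 3: x = 5
  event 4: x = 5
  event 5: x = 5
  event 6: x = 20
  event 7: x = 21
  event 8: x = 21
  event 9: x 21 -> 9  <-- first match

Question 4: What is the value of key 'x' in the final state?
Answer: 9

Derivation:
Track key 'x' through all 9 events:
  event 1 (t=3: SET z = 13): x unchanged
  event 2 (t=11: SET y = -4): x unchanged
  event 3 (t=12: INC x by 5): x (absent) -> 5
  event 4 (t=21: DEC y by 3): x unchanged
  event 5 (t=31: SET y = 45): x unchanged
  event 6 (t=36: SET x = 20): x 5 -> 20
  event 7 (t=38: SET x = 21): x 20 -> 21
  event 8 (t=41: DEL z): x unchanged
  event 9 (t=51: DEC x by 12): x 21 -> 9
Final: x = 9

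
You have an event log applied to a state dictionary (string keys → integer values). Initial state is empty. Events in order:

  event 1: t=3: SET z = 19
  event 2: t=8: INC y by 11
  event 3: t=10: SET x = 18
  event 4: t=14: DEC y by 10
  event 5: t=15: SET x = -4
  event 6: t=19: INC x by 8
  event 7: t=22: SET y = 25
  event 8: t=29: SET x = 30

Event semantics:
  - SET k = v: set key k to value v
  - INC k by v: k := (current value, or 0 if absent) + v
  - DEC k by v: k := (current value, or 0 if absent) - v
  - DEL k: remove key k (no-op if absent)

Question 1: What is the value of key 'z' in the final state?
Answer: 19

Derivation:
Track key 'z' through all 8 events:
  event 1 (t=3: SET z = 19): z (absent) -> 19
  event 2 (t=8: INC y by 11): z unchanged
  event 3 (t=10: SET x = 18): z unchanged
  event 4 (t=14: DEC y by 10): z unchanged
  event 5 (t=15: SET x = -4): z unchanged
  event 6 (t=19: INC x by 8): z unchanged
  event 7 (t=22: SET y = 25): z unchanged
  event 8 (t=29: SET x = 30): z unchanged
Final: z = 19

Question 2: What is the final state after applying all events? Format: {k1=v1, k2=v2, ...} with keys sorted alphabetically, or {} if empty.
Answer: {x=30, y=25, z=19}

Derivation:
  after event 1 (t=3: SET z = 19): {z=19}
  after event 2 (t=8: INC y by 11): {y=11, z=19}
  after event 3 (t=10: SET x = 18): {x=18, y=11, z=19}
  after event 4 (t=14: DEC y by 10): {x=18, y=1, z=19}
  after event 5 (t=15: SET x = -4): {x=-4, y=1, z=19}
  after event 6 (t=19: INC x by 8): {x=4, y=1, z=19}
  after event 7 (t=22: SET y = 25): {x=4, y=25, z=19}
  after event 8 (t=29: SET x = 30): {x=30, y=25, z=19}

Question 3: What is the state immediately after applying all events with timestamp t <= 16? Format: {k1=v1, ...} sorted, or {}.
Answer: {x=-4, y=1, z=19}

Derivation:
Apply events with t <= 16 (5 events):
  after event 1 (t=3: SET z = 19): {z=19}
  after event 2 (t=8: INC y by 11): {y=11, z=19}
  after event 3 (t=10: SET x = 18): {x=18, y=11, z=19}
  after event 4 (t=14: DEC y by 10): {x=18, y=1, z=19}
  after event 5 (t=15: SET x = -4): {x=-4, y=1, z=19}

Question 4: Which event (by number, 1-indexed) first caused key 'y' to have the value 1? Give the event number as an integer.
Answer: 4

Derivation:
Looking for first event where y becomes 1:
  event 2: y = 11
  event 3: y = 11
  event 4: y 11 -> 1  <-- first match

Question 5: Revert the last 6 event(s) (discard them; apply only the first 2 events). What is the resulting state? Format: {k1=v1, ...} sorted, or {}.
Keep first 2 events (discard last 6):
  after event 1 (t=3: SET z = 19): {z=19}
  after event 2 (t=8: INC y by 11): {y=11, z=19}

Answer: {y=11, z=19}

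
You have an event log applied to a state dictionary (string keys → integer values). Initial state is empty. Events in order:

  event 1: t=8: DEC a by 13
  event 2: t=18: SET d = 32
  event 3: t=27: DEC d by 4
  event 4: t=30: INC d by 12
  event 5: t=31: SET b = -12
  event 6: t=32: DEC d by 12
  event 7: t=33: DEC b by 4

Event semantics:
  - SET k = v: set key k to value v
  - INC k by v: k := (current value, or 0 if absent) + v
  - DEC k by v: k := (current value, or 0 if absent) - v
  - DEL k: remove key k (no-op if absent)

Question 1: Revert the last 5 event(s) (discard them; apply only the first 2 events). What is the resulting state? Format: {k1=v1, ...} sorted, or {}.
Keep first 2 events (discard last 5):
  after event 1 (t=8: DEC a by 13): {a=-13}
  after event 2 (t=18: SET d = 32): {a=-13, d=32}

Answer: {a=-13, d=32}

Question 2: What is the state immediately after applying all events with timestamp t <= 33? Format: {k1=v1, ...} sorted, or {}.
Apply events with t <= 33 (7 events):
  after event 1 (t=8: DEC a by 13): {a=-13}
  after event 2 (t=18: SET d = 32): {a=-13, d=32}
  after event 3 (t=27: DEC d by 4): {a=-13, d=28}
  after event 4 (t=30: INC d by 12): {a=-13, d=40}
  after event 5 (t=31: SET b = -12): {a=-13, b=-12, d=40}
  after event 6 (t=32: DEC d by 12): {a=-13, b=-12, d=28}
  after event 7 (t=33: DEC b by 4): {a=-13, b=-16, d=28}

Answer: {a=-13, b=-16, d=28}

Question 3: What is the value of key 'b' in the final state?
Track key 'b' through all 7 events:
  event 1 (t=8: DEC a by 13): b unchanged
  event 2 (t=18: SET d = 32): b unchanged
  event 3 (t=27: DEC d by 4): b unchanged
  event 4 (t=30: INC d by 12): b unchanged
  event 5 (t=31: SET b = -12): b (absent) -> -12
  event 6 (t=32: DEC d by 12): b unchanged
  event 7 (t=33: DEC b by 4): b -12 -> -16
Final: b = -16

Answer: -16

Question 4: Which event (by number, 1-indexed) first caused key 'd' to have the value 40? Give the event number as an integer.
Looking for first event where d becomes 40:
  event 2: d = 32
  event 3: d = 28
  event 4: d 28 -> 40  <-- first match

Answer: 4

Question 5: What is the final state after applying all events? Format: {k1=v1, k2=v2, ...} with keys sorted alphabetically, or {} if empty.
Answer: {a=-13, b=-16, d=28}

Derivation:
  after event 1 (t=8: DEC a by 13): {a=-13}
  after event 2 (t=18: SET d = 32): {a=-13, d=32}
  after event 3 (t=27: DEC d by 4): {a=-13, d=28}
  after event 4 (t=30: INC d by 12): {a=-13, d=40}
  after event 5 (t=31: SET b = -12): {a=-13, b=-12, d=40}
  after event 6 (t=32: DEC d by 12): {a=-13, b=-12, d=28}
  after event 7 (t=33: DEC b by 4): {a=-13, b=-16, d=28}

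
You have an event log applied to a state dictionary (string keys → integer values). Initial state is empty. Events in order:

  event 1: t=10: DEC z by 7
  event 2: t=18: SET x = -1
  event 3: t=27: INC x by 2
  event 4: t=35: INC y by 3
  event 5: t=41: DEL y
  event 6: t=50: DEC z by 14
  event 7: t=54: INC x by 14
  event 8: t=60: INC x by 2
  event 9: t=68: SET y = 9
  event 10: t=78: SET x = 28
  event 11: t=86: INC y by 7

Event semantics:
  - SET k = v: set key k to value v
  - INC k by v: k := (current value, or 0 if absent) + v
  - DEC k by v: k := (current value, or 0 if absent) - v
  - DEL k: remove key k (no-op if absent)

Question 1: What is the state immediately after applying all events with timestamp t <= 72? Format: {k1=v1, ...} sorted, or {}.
Answer: {x=17, y=9, z=-21}

Derivation:
Apply events with t <= 72 (9 events):
  after event 1 (t=10: DEC z by 7): {z=-7}
  after event 2 (t=18: SET x = -1): {x=-1, z=-7}
  after event 3 (t=27: INC x by 2): {x=1, z=-7}
  after event 4 (t=35: INC y by 3): {x=1, y=3, z=-7}
  after event 5 (t=41: DEL y): {x=1, z=-7}
  after event 6 (t=50: DEC z by 14): {x=1, z=-21}
  after event 7 (t=54: INC x by 14): {x=15, z=-21}
  after event 8 (t=60: INC x by 2): {x=17, z=-21}
  after event 9 (t=68: SET y = 9): {x=17, y=9, z=-21}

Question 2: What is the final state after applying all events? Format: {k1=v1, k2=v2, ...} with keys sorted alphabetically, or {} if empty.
  after event 1 (t=10: DEC z by 7): {z=-7}
  after event 2 (t=18: SET x = -1): {x=-1, z=-7}
  after event 3 (t=27: INC x by 2): {x=1, z=-7}
  after event 4 (t=35: INC y by 3): {x=1, y=3, z=-7}
  after event 5 (t=41: DEL y): {x=1, z=-7}
  after event 6 (t=50: DEC z by 14): {x=1, z=-21}
  after event 7 (t=54: INC x by 14): {x=15, z=-21}
  after event 8 (t=60: INC x by 2): {x=17, z=-21}
  after event 9 (t=68: SET y = 9): {x=17, y=9, z=-21}
  after event 10 (t=78: SET x = 28): {x=28, y=9, z=-21}
  after event 11 (t=86: INC y by 7): {x=28, y=16, z=-21}

Answer: {x=28, y=16, z=-21}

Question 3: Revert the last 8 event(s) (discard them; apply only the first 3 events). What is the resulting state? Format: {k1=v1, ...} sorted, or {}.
Answer: {x=1, z=-7}

Derivation:
Keep first 3 events (discard last 8):
  after event 1 (t=10: DEC z by 7): {z=-7}
  after event 2 (t=18: SET x = -1): {x=-1, z=-7}
  after event 3 (t=27: INC x by 2): {x=1, z=-7}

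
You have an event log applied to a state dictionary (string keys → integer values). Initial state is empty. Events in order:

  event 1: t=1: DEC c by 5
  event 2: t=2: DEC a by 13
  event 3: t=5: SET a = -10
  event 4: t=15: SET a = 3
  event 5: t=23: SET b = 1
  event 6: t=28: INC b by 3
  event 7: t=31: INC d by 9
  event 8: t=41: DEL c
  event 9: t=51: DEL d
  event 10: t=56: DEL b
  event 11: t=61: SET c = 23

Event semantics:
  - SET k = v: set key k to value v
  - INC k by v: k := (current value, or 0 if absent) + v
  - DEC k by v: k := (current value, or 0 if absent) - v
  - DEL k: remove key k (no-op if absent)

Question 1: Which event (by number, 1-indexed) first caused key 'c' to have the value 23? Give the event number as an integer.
Looking for first event where c becomes 23:
  event 1: c = -5
  event 2: c = -5
  event 3: c = -5
  event 4: c = -5
  event 5: c = -5
  event 6: c = -5
  event 7: c = -5
  event 8: c = (absent)
  event 11: c (absent) -> 23  <-- first match

Answer: 11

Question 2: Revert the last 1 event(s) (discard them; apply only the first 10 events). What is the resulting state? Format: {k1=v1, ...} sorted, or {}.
Keep first 10 events (discard last 1):
  after event 1 (t=1: DEC c by 5): {c=-5}
  after event 2 (t=2: DEC a by 13): {a=-13, c=-5}
  after event 3 (t=5: SET a = -10): {a=-10, c=-5}
  after event 4 (t=15: SET a = 3): {a=3, c=-5}
  after event 5 (t=23: SET b = 1): {a=3, b=1, c=-5}
  after event 6 (t=28: INC b by 3): {a=3, b=4, c=-5}
  after event 7 (t=31: INC d by 9): {a=3, b=4, c=-5, d=9}
  after event 8 (t=41: DEL c): {a=3, b=4, d=9}
  after event 9 (t=51: DEL d): {a=3, b=4}
  after event 10 (t=56: DEL b): {a=3}

Answer: {a=3}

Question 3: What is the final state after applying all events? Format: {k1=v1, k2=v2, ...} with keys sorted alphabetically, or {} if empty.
  after event 1 (t=1: DEC c by 5): {c=-5}
  after event 2 (t=2: DEC a by 13): {a=-13, c=-5}
  after event 3 (t=5: SET a = -10): {a=-10, c=-5}
  after event 4 (t=15: SET a = 3): {a=3, c=-5}
  after event 5 (t=23: SET b = 1): {a=3, b=1, c=-5}
  after event 6 (t=28: INC b by 3): {a=3, b=4, c=-5}
  after event 7 (t=31: INC d by 9): {a=3, b=4, c=-5, d=9}
  after event 8 (t=41: DEL c): {a=3, b=4, d=9}
  after event 9 (t=51: DEL d): {a=3, b=4}
  after event 10 (t=56: DEL b): {a=3}
  after event 11 (t=61: SET c = 23): {a=3, c=23}

Answer: {a=3, c=23}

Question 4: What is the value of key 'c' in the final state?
Answer: 23

Derivation:
Track key 'c' through all 11 events:
  event 1 (t=1: DEC c by 5): c (absent) -> -5
  event 2 (t=2: DEC a by 13): c unchanged
  event 3 (t=5: SET a = -10): c unchanged
  event 4 (t=15: SET a = 3): c unchanged
  event 5 (t=23: SET b = 1): c unchanged
  event 6 (t=28: INC b by 3): c unchanged
  event 7 (t=31: INC d by 9): c unchanged
  event 8 (t=41: DEL c): c -5 -> (absent)
  event 9 (t=51: DEL d): c unchanged
  event 10 (t=56: DEL b): c unchanged
  event 11 (t=61: SET c = 23): c (absent) -> 23
Final: c = 23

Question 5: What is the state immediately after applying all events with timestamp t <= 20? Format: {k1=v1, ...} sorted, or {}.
Answer: {a=3, c=-5}

Derivation:
Apply events with t <= 20 (4 events):
  after event 1 (t=1: DEC c by 5): {c=-5}
  after event 2 (t=2: DEC a by 13): {a=-13, c=-5}
  after event 3 (t=5: SET a = -10): {a=-10, c=-5}
  after event 4 (t=15: SET a = 3): {a=3, c=-5}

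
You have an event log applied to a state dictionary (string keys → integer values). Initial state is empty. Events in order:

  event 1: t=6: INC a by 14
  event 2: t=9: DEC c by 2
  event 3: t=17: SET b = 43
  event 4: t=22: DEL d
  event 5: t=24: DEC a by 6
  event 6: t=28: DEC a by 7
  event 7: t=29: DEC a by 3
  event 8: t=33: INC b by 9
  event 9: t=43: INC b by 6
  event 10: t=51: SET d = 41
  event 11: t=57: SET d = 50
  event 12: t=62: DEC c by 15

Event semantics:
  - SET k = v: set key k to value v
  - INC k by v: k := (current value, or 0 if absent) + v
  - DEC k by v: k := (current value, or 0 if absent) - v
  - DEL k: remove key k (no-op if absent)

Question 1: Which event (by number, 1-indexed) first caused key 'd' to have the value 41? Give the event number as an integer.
Looking for first event where d becomes 41:
  event 10: d (absent) -> 41  <-- first match

Answer: 10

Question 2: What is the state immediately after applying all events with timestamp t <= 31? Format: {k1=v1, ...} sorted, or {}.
Apply events with t <= 31 (7 events):
  after event 1 (t=6: INC a by 14): {a=14}
  after event 2 (t=9: DEC c by 2): {a=14, c=-2}
  after event 3 (t=17: SET b = 43): {a=14, b=43, c=-2}
  after event 4 (t=22: DEL d): {a=14, b=43, c=-2}
  after event 5 (t=24: DEC a by 6): {a=8, b=43, c=-2}
  after event 6 (t=28: DEC a by 7): {a=1, b=43, c=-2}
  after event 7 (t=29: DEC a by 3): {a=-2, b=43, c=-2}

Answer: {a=-2, b=43, c=-2}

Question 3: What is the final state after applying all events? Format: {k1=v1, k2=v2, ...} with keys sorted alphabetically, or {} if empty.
Answer: {a=-2, b=58, c=-17, d=50}

Derivation:
  after event 1 (t=6: INC a by 14): {a=14}
  after event 2 (t=9: DEC c by 2): {a=14, c=-2}
  after event 3 (t=17: SET b = 43): {a=14, b=43, c=-2}
  after event 4 (t=22: DEL d): {a=14, b=43, c=-2}
  after event 5 (t=24: DEC a by 6): {a=8, b=43, c=-2}
  after event 6 (t=28: DEC a by 7): {a=1, b=43, c=-2}
  after event 7 (t=29: DEC a by 3): {a=-2, b=43, c=-2}
  after event 8 (t=33: INC b by 9): {a=-2, b=52, c=-2}
  after event 9 (t=43: INC b by 6): {a=-2, b=58, c=-2}
  after event 10 (t=51: SET d = 41): {a=-2, b=58, c=-2, d=41}
  after event 11 (t=57: SET d = 50): {a=-2, b=58, c=-2, d=50}
  after event 12 (t=62: DEC c by 15): {a=-2, b=58, c=-17, d=50}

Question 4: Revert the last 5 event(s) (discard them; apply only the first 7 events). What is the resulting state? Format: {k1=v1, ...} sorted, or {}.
Keep first 7 events (discard last 5):
  after event 1 (t=6: INC a by 14): {a=14}
  after event 2 (t=9: DEC c by 2): {a=14, c=-2}
  after event 3 (t=17: SET b = 43): {a=14, b=43, c=-2}
  after event 4 (t=22: DEL d): {a=14, b=43, c=-2}
  after event 5 (t=24: DEC a by 6): {a=8, b=43, c=-2}
  after event 6 (t=28: DEC a by 7): {a=1, b=43, c=-2}
  after event 7 (t=29: DEC a by 3): {a=-2, b=43, c=-2}

Answer: {a=-2, b=43, c=-2}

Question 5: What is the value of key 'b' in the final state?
Answer: 58

Derivation:
Track key 'b' through all 12 events:
  event 1 (t=6: INC a by 14): b unchanged
  event 2 (t=9: DEC c by 2): b unchanged
  event 3 (t=17: SET b = 43): b (absent) -> 43
  event 4 (t=22: DEL d): b unchanged
  event 5 (t=24: DEC a by 6): b unchanged
  event 6 (t=28: DEC a by 7): b unchanged
  event 7 (t=29: DEC a by 3): b unchanged
  event 8 (t=33: INC b by 9): b 43 -> 52
  event 9 (t=43: INC b by 6): b 52 -> 58
  event 10 (t=51: SET d = 41): b unchanged
  event 11 (t=57: SET d = 50): b unchanged
  event 12 (t=62: DEC c by 15): b unchanged
Final: b = 58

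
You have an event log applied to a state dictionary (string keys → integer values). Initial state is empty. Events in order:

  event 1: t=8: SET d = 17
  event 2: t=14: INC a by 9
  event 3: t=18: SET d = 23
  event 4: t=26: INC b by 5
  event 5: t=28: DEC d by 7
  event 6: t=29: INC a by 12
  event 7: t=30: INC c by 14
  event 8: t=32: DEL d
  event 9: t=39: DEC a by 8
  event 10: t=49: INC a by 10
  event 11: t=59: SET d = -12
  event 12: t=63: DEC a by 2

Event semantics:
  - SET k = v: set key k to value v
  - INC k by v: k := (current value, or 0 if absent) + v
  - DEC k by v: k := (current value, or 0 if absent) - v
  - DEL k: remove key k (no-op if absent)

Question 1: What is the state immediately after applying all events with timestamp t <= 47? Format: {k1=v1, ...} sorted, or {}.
Answer: {a=13, b=5, c=14}

Derivation:
Apply events with t <= 47 (9 events):
  after event 1 (t=8: SET d = 17): {d=17}
  after event 2 (t=14: INC a by 9): {a=9, d=17}
  after event 3 (t=18: SET d = 23): {a=9, d=23}
  after event 4 (t=26: INC b by 5): {a=9, b=5, d=23}
  after event 5 (t=28: DEC d by 7): {a=9, b=5, d=16}
  after event 6 (t=29: INC a by 12): {a=21, b=5, d=16}
  after event 7 (t=30: INC c by 14): {a=21, b=5, c=14, d=16}
  after event 8 (t=32: DEL d): {a=21, b=5, c=14}
  after event 9 (t=39: DEC a by 8): {a=13, b=5, c=14}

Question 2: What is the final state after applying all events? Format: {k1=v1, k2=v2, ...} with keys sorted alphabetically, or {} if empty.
Answer: {a=21, b=5, c=14, d=-12}

Derivation:
  after event 1 (t=8: SET d = 17): {d=17}
  after event 2 (t=14: INC a by 9): {a=9, d=17}
  after event 3 (t=18: SET d = 23): {a=9, d=23}
  after event 4 (t=26: INC b by 5): {a=9, b=5, d=23}
  after event 5 (t=28: DEC d by 7): {a=9, b=5, d=16}
  after event 6 (t=29: INC a by 12): {a=21, b=5, d=16}
  after event 7 (t=30: INC c by 14): {a=21, b=5, c=14, d=16}
  after event 8 (t=32: DEL d): {a=21, b=5, c=14}
  after event 9 (t=39: DEC a by 8): {a=13, b=5, c=14}
  after event 10 (t=49: INC a by 10): {a=23, b=5, c=14}
  after event 11 (t=59: SET d = -12): {a=23, b=5, c=14, d=-12}
  after event 12 (t=63: DEC a by 2): {a=21, b=5, c=14, d=-12}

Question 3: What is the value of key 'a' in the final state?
Answer: 21

Derivation:
Track key 'a' through all 12 events:
  event 1 (t=8: SET d = 17): a unchanged
  event 2 (t=14: INC a by 9): a (absent) -> 9
  event 3 (t=18: SET d = 23): a unchanged
  event 4 (t=26: INC b by 5): a unchanged
  event 5 (t=28: DEC d by 7): a unchanged
  event 6 (t=29: INC a by 12): a 9 -> 21
  event 7 (t=30: INC c by 14): a unchanged
  event 8 (t=32: DEL d): a unchanged
  event 9 (t=39: DEC a by 8): a 21 -> 13
  event 10 (t=49: INC a by 10): a 13 -> 23
  event 11 (t=59: SET d = -12): a unchanged
  event 12 (t=63: DEC a by 2): a 23 -> 21
Final: a = 21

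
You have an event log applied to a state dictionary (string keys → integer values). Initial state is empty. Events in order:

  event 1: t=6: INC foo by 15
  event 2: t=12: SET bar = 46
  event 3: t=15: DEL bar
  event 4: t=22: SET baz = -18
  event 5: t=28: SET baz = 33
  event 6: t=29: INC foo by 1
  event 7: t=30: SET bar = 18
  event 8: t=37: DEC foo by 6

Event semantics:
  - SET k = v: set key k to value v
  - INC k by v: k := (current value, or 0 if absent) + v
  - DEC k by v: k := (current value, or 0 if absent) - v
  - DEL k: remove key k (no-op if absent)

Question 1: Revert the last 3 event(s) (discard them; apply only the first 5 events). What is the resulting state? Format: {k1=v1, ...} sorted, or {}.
Answer: {baz=33, foo=15}

Derivation:
Keep first 5 events (discard last 3):
  after event 1 (t=6: INC foo by 15): {foo=15}
  after event 2 (t=12: SET bar = 46): {bar=46, foo=15}
  after event 3 (t=15: DEL bar): {foo=15}
  after event 4 (t=22: SET baz = -18): {baz=-18, foo=15}
  after event 5 (t=28: SET baz = 33): {baz=33, foo=15}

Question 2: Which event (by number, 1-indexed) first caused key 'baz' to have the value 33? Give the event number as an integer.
Looking for first event where baz becomes 33:
  event 4: baz = -18
  event 5: baz -18 -> 33  <-- first match

Answer: 5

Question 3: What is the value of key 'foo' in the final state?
Track key 'foo' through all 8 events:
  event 1 (t=6: INC foo by 15): foo (absent) -> 15
  event 2 (t=12: SET bar = 46): foo unchanged
  event 3 (t=15: DEL bar): foo unchanged
  event 4 (t=22: SET baz = -18): foo unchanged
  event 5 (t=28: SET baz = 33): foo unchanged
  event 6 (t=29: INC foo by 1): foo 15 -> 16
  event 7 (t=30: SET bar = 18): foo unchanged
  event 8 (t=37: DEC foo by 6): foo 16 -> 10
Final: foo = 10

Answer: 10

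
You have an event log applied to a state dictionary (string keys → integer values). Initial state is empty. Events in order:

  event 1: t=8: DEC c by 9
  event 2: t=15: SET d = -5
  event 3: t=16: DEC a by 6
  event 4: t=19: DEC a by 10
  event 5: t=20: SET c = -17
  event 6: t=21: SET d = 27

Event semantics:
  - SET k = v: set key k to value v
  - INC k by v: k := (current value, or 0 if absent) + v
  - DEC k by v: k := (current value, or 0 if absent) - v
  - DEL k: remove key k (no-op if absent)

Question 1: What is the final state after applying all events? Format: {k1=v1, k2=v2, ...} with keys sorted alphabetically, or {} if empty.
Answer: {a=-16, c=-17, d=27}

Derivation:
  after event 1 (t=8: DEC c by 9): {c=-9}
  after event 2 (t=15: SET d = -5): {c=-9, d=-5}
  after event 3 (t=16: DEC a by 6): {a=-6, c=-9, d=-5}
  after event 4 (t=19: DEC a by 10): {a=-16, c=-9, d=-5}
  after event 5 (t=20: SET c = -17): {a=-16, c=-17, d=-5}
  after event 6 (t=21: SET d = 27): {a=-16, c=-17, d=27}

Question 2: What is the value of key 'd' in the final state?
Track key 'd' through all 6 events:
  event 1 (t=8: DEC c by 9): d unchanged
  event 2 (t=15: SET d = -5): d (absent) -> -5
  event 3 (t=16: DEC a by 6): d unchanged
  event 4 (t=19: DEC a by 10): d unchanged
  event 5 (t=20: SET c = -17): d unchanged
  event 6 (t=21: SET d = 27): d -5 -> 27
Final: d = 27

Answer: 27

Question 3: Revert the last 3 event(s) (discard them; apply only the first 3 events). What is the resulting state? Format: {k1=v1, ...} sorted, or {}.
Keep first 3 events (discard last 3):
  after event 1 (t=8: DEC c by 9): {c=-9}
  after event 2 (t=15: SET d = -5): {c=-9, d=-5}
  after event 3 (t=16: DEC a by 6): {a=-6, c=-9, d=-5}

Answer: {a=-6, c=-9, d=-5}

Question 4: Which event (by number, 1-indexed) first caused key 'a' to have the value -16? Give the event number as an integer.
Looking for first event where a becomes -16:
  event 3: a = -6
  event 4: a -6 -> -16  <-- first match

Answer: 4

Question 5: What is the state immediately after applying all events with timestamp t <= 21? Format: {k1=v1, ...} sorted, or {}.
Answer: {a=-16, c=-17, d=27}

Derivation:
Apply events with t <= 21 (6 events):
  after event 1 (t=8: DEC c by 9): {c=-9}
  after event 2 (t=15: SET d = -5): {c=-9, d=-5}
  after event 3 (t=16: DEC a by 6): {a=-6, c=-9, d=-5}
  after event 4 (t=19: DEC a by 10): {a=-16, c=-9, d=-5}
  after event 5 (t=20: SET c = -17): {a=-16, c=-17, d=-5}
  after event 6 (t=21: SET d = 27): {a=-16, c=-17, d=27}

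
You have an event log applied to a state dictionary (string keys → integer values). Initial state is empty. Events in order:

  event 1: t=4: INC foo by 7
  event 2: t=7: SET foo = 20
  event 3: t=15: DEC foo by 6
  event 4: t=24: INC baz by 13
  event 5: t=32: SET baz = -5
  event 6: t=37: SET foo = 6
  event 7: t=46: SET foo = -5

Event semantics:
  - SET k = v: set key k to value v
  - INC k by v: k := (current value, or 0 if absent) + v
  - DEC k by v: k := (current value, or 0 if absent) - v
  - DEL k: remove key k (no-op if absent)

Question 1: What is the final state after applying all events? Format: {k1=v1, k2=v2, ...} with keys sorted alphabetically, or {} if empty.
Answer: {baz=-5, foo=-5}

Derivation:
  after event 1 (t=4: INC foo by 7): {foo=7}
  after event 2 (t=7: SET foo = 20): {foo=20}
  after event 3 (t=15: DEC foo by 6): {foo=14}
  after event 4 (t=24: INC baz by 13): {baz=13, foo=14}
  after event 5 (t=32: SET baz = -5): {baz=-5, foo=14}
  after event 6 (t=37: SET foo = 6): {baz=-5, foo=6}
  after event 7 (t=46: SET foo = -5): {baz=-5, foo=-5}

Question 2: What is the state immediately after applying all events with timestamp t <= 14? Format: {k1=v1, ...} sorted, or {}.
Answer: {foo=20}

Derivation:
Apply events with t <= 14 (2 events):
  after event 1 (t=4: INC foo by 7): {foo=7}
  after event 2 (t=7: SET foo = 20): {foo=20}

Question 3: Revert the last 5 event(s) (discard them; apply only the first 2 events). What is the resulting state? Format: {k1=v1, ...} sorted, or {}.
Answer: {foo=20}

Derivation:
Keep first 2 events (discard last 5):
  after event 1 (t=4: INC foo by 7): {foo=7}
  after event 2 (t=7: SET foo = 20): {foo=20}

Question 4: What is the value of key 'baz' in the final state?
Answer: -5

Derivation:
Track key 'baz' through all 7 events:
  event 1 (t=4: INC foo by 7): baz unchanged
  event 2 (t=7: SET foo = 20): baz unchanged
  event 3 (t=15: DEC foo by 6): baz unchanged
  event 4 (t=24: INC baz by 13): baz (absent) -> 13
  event 5 (t=32: SET baz = -5): baz 13 -> -5
  event 6 (t=37: SET foo = 6): baz unchanged
  event 7 (t=46: SET foo = -5): baz unchanged
Final: baz = -5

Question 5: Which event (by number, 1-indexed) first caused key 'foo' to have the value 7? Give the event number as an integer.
Answer: 1

Derivation:
Looking for first event where foo becomes 7:
  event 1: foo (absent) -> 7  <-- first match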